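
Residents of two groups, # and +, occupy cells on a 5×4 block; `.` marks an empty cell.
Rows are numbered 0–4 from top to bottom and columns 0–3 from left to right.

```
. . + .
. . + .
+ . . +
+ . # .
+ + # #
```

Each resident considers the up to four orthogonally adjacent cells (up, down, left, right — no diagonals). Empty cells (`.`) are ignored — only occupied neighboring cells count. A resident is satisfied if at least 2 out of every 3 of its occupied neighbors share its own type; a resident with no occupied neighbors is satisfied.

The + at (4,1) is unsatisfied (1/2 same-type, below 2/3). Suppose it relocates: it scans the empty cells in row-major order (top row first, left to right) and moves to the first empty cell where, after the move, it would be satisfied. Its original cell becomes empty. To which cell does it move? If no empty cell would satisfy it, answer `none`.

Vacating (4,1). Empty cells in order:
  (0,0): 0/0 same-type → satisfied — stop here.

(0,0)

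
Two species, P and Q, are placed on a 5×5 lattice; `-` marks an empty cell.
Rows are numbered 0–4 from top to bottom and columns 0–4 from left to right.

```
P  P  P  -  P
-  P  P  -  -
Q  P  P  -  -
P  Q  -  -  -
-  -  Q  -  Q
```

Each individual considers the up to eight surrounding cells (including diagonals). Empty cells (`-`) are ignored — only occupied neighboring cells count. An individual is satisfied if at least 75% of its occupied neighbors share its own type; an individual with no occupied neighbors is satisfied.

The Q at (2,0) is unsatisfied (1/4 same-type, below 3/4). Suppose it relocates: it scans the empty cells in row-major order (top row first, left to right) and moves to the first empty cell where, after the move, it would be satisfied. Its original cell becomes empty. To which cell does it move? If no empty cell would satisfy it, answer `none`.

(2,4)

Vacating (2,0). Empty cells in order:
  (0,3): 0/3 same-type → still unsatisfied.
  (1,0): 0/4 same-type → still unsatisfied.
  (1,3): 0/4 same-type → still unsatisfied.
  (1,4): 0/1 same-type → still unsatisfied.
  (2,3): 0/2 same-type → still unsatisfied.
  (2,4): 0/0 same-type → satisfied — stop here.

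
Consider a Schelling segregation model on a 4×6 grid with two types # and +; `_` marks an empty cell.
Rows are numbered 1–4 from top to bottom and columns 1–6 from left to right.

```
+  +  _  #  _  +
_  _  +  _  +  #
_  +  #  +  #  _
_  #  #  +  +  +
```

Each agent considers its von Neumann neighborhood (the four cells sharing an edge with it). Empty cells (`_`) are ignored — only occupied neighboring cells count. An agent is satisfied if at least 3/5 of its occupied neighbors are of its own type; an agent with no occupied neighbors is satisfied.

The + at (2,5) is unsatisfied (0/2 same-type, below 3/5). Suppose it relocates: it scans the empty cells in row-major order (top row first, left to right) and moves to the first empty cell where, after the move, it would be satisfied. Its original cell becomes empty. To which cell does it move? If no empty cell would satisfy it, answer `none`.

(1,3)

Vacating (2,5). Empty cells in order:
  (1,3): 2/3 same-type → satisfied — stop here.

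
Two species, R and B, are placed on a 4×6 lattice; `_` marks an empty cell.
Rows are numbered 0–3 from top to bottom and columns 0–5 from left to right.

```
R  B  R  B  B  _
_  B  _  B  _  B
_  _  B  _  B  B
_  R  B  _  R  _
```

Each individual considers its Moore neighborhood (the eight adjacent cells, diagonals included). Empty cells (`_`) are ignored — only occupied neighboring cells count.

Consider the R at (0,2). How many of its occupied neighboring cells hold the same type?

Occupied neighbors of (0,2): (0,1)=B, (0,3)=B, (1,1)=B, (1,3)=B.
Same type (R): 0 of 4.

0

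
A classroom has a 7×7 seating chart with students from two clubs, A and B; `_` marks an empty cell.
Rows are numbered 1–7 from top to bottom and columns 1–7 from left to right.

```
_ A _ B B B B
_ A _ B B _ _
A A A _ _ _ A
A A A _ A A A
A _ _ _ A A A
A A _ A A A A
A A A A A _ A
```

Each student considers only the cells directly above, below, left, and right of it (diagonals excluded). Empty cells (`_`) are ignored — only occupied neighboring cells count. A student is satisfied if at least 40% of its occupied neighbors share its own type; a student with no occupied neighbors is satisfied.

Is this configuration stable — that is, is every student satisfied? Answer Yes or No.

Row 1: (1,2)A 1/1 ok · (1,4)B 2/2 ok · (1,5)B 3/3 ok · (1,6)B 2/2 ok · (1,7)B 1/1 ok
Row 2: (2,2)A 2/2 ok · (2,4)B 2/2 ok · (2,5)B 2/2 ok
Row 3: (3,1)A 2/2 ok · (3,2)A 4/4 ok · (3,3)A 2/2 ok · (3,7)A 1/1 ok
Row 4: (4,1)A 3/3 ok · (4,2)A 3/3 ok · (4,3)A 2/2 ok · (4,5)A 2/2 ok · (4,6)A 3/3 ok · (4,7)A 3/3 ok
Row 5: (5,1)A 2/2 ok · (5,5)A 3/3 ok · (5,6)A 4/4 ok · (5,7)A 3/3 ok
Row 6: (6,1)A 3/3 ok · (6,2)A 2/2 ok · (6,4)A 2/2 ok · (6,5)A 4/4 ok · (6,6)A 3/3 ok · (6,7)A 3/3 ok
Row 7: (7,1)A 2/2 ok · (7,2)A 3/3 ok · (7,3)A 2/2 ok · (7,4)A 3/3 ok · (7,5)A 2/2 ok · (7,7)A 1/1 ok
All meet the threshold, so the configuration is stable.

Yes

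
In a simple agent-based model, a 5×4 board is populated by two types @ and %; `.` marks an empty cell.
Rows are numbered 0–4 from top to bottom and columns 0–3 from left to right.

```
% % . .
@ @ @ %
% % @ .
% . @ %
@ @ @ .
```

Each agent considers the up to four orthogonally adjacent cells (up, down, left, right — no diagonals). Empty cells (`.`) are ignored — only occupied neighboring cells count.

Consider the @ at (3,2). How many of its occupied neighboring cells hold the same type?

Occupied neighbors of (3,2): (2,2)=@, (4,2)=@, (3,3)=%.
Same type (@): 2 of 3.

2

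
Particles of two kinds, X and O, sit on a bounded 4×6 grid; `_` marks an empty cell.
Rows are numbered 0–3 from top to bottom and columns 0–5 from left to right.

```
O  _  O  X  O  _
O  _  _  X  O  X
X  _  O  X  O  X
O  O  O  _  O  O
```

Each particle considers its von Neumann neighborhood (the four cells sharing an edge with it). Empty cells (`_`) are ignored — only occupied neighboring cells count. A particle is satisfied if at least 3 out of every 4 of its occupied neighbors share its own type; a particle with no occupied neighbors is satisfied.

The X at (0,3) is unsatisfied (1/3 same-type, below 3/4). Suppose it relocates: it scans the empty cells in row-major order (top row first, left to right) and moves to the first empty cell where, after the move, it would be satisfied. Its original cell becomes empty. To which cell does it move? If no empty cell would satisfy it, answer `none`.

Vacating (0,3). Empty cells in order:
  (0,1): 0/2 same-type → still unsatisfied.
  (0,5): 1/2 same-type → still unsatisfied.
  (1,1): 0/1 same-type → still unsatisfied.
  (1,2): 1/3 same-type → still unsatisfied.
  (2,1): 1/3 same-type → still unsatisfied.
  (3,3): 1/3 same-type → still unsatisfied.

none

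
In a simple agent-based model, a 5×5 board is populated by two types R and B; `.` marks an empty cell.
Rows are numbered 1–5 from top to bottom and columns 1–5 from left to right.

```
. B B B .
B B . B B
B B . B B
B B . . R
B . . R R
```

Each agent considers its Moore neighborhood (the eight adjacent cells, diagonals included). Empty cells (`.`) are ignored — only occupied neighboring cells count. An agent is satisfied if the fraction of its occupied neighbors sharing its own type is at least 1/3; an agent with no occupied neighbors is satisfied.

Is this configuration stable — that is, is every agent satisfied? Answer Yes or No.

Row 1: (1,2)B 3/3 ✓ · (1,3)B 4/4 ✓ · (1,4)B 3/3 ✓
Row 2: (2,1)B 4/4 ✓ · (2,2)B 5/5 ✓ · (2,4)B 5/5 ✓ · (2,5)B 4/4 ✓
Row 3: (3,1)B 5/5 ✓ · (3,2)B 5/5 ✓ · (3,4)B 3/4 ✓ · (3,5)B 3/4 ✓
Row 4: (4,1)B 4/4 ✓ · (4,2)B 4/4 ✓ · (4,5)R 2/4 ✓
Row 5: (5,1)B 2/2 ✓ · (5,4)R 2/2 ✓ · (5,5)R 2/2 ✓
All meet the threshold, so the configuration is stable.

Yes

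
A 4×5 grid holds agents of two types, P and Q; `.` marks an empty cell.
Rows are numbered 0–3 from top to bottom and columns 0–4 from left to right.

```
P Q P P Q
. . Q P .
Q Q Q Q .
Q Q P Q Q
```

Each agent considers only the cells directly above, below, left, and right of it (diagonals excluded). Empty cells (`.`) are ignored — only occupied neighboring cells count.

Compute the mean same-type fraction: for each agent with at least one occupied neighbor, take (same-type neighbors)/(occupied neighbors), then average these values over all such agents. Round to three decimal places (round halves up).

0.526

(0,0)P 0/1
(0,1)Q 0/2
(0,2)P 1/3
(0,3)P 2/3
(0,4)Q 0/1
(1,2)Q 1/3
(1,3)P 1/3
(2,0)Q 2/2
(2,1)Q 3/3
(2,2)Q 3/4
(2,3)Q 2/3
(3,0)Q 2/2
(3,1)Q 2/3
(3,2)P 0/3
(3,3)Q 2/3
(3,4)Q 1/1
Sum over 16 agents: 0/1 + 0/2 + 1/3 + 2/3 + 0/1 + 1/3 + 1/3 + 2/2 + 3/3 + 3/4 + 2/3 + 2/2 + 2/3 + 0/3 + 2/3 + 1/1 = 101/12; mean = 101/12 ÷ 16 = 101/192 = 0.526041… → 0.526.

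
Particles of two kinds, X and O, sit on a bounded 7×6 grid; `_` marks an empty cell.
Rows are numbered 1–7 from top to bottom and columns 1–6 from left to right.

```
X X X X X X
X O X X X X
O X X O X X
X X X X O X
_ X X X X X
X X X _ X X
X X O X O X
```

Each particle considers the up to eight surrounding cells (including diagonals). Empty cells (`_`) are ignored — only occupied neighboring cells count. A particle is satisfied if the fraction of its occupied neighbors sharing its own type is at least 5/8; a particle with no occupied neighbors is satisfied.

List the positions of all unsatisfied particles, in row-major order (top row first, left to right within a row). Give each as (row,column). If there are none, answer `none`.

(2,1), (2,2), (3,1), (3,4), (4,5), (7,3), (7,4), (7,5)

(1,1)X 2/3 ok
(1,2)X 4/5 ok
(1,3)X 4/5 ok
(1,4)X 5/5 ok
(1,5)X 5/5 ok
(1,6)X 3/3 ok
(2,1)X 3/5 unhappy
(2,2)O 1/8 unhappy
(2,3)X 6/8 ok
(2,4)X 7/8 ok
(2,5)X 7/8 ok
(2,6)X 5/5 ok
(3,1)O 1/5 unhappy
(3,2)X 6/8 ok
(3,3)X 6/8 ok
(3,4)O 1/8 unhappy
(3,5)X 6/8 ok
(3,6)X 4/5 ok
(4,1)X 3/4 ok
(4,2)X 6/7 ok
(4,3)X 7/8 ok
(4,4)X 6/8 ok
(4,5)O 1/8 unhappy
(4,6)X 4/5 ok
(5,2)X 7/7 ok
(5,3)X 7/7 ok
(5,4)X 6/7 ok
(5,5)X 6/7 ok
(5,6)X 4/5 ok
(6,1)X 4/4 ok
(6,2)X 6/7 ok
(6,3)X 6/7 ok
(6,5)X 6/7 ok
(6,6)X 4/5 ok
(7,1)X 3/3 ok
(7,2)X 4/5 ok
(7,3)O 0/4 unhappy
(7,4)X 2/4 unhappy
(7,5)O 0/4 unhappy
(7,6)X 2/3 ok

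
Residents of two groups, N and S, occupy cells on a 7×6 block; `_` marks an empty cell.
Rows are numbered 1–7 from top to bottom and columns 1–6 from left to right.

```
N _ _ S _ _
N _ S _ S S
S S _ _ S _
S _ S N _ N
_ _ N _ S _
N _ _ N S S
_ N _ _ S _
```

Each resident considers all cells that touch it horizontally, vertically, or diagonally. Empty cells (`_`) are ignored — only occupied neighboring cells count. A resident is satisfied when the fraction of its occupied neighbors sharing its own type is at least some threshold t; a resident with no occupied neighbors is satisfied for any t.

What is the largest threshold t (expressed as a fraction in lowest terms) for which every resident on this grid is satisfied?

0/1

(1,1)N 1/1
(1,4)S 2/2
(2,1)N 1/3
(2,3)S 2/2
(2,5)S 3/3
(2,6)S 2/2
(3,1)S 2/3
(3,2)S 4/5
(3,5)S 2/4
(4,1)S 2/2
(4,3)S 1/3
(4,4)N 1/4
(4,6)N 0/2
(5,3)N 2/3
(5,5)S 2/5
(6,1)N 1/1
(6,4)N 1/4
(6,5)S 3/4
(6,6)S 3/3
(7,2)N 1/1
(7,5)S 2/3
The smallest same-type fraction is 0/2 at (4,6), which reduces to 0/1. Any threshold above that leaves this resident unsatisfied.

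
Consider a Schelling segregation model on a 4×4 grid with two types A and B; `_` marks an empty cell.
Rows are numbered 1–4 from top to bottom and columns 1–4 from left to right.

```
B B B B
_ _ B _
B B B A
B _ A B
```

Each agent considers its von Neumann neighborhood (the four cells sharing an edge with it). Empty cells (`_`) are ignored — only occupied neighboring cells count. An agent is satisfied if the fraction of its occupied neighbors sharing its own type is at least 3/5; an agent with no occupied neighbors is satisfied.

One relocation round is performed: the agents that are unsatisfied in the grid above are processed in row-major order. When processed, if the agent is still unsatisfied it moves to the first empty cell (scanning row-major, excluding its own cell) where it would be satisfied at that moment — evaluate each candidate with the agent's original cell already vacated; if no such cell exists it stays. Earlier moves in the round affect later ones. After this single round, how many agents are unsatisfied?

Initially unsatisfied (in order): (3,3), (3,4), (4,3), (4,4).
  (3,3) → (2,1).
  (3,4): no empty cell satisfies it; stays.
  (4,3): no empty cell satisfies it; stays.
  (4,4) → (2,2).
Resulting grid:
B B B B
B B B _
B B _ A
B _ A _
All satisfied now.

0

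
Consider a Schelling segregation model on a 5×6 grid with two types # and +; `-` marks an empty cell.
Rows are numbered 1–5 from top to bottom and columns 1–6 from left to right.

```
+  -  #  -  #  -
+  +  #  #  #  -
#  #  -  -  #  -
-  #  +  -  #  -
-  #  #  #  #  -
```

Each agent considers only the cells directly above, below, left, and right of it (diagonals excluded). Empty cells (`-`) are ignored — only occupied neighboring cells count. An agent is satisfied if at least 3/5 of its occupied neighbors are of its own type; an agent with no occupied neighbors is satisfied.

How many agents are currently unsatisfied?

3

Row 1: (1,1)+ 1/1 satisfied · (1,3)# 1/1 satisfied · (1,5)# 1/1 satisfied
Row 2: (2,1)+ 2/3 satisfied · (2,2)+ 1/3 not · (2,3)# 2/3 satisfied · (2,4)# 2/2 satisfied · (2,5)# 3/3 satisfied
Row 3: (3,1)# 1/2 not · (3,2)# 2/3 satisfied · (3,5)# 2/2 satisfied
Row 4: (4,2)# 2/3 satisfied · (4,3)+ 0/2 not · (4,5)# 2/2 satisfied
Row 5: (5,2)# 2/2 satisfied · (5,3)# 2/3 satisfied · (5,4)# 2/2 satisfied · (5,5)# 2/2 satisfied
Unsatisfied: (2,2), (3,1), (4,3) — 3 in total.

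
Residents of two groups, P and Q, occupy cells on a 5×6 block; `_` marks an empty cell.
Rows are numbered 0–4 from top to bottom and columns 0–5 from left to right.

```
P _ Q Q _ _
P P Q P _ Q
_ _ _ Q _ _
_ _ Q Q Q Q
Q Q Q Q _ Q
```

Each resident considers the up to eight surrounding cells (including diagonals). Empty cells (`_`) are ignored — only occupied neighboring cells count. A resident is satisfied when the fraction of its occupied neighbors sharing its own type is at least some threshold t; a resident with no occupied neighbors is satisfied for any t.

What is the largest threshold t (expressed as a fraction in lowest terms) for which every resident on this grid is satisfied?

(0,0)P 2/2
(0,2)Q 2/4
(0,3)Q 2/3
(1,0)P 2/2
(1,1)P 2/4
(1,2)Q 3/5
(1,3)P 0/4
(1,5)Q — no occupied neighbors
(2,3)Q 4/5
(3,2)Q 5/5
(3,3)Q 5/5
(3,4)Q 5/5
(3,5)Q 2/2
(4,0)Q 1/1
(4,1)Q 3/3
(4,2)Q 4/4
(4,3)Q 4/4
(4,5)Q 2/2
The smallest same-type fraction is 0/4 at (1,3), which reduces to 0/1. Any threshold above that leaves this resident unsatisfied.

0/1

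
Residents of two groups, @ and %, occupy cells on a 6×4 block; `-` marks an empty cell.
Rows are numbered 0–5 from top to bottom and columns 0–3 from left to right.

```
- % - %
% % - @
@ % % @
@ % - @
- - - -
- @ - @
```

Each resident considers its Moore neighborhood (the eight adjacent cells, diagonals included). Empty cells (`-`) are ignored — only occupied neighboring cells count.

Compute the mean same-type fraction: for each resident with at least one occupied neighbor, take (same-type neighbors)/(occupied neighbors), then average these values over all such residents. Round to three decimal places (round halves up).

0.521

Row 0: (0,1)% 2/2 · (0,3)% 0/1
Row 1: (1,0)% 3/4 · (1,1)% 4/5 · (1,3)@ 1/3
Row 2: (2,0)@ 1/5 · (2,1)% 4/6 · (2,2)% 3/6 · (2,3)@ 2/3
Row 3: (3,0)@ 1/3 · (3,1)% 2/4 · (3,3)@ 1/2
Row 5: (5,1)@ — no occupied neighbors · (5,3)@ — no occupied neighbors
Sum over 12 residents: 2/2 + 0/1 + 3/4 + 4/5 + 1/3 + 1/5 + 4/6 + 3/6 + 2/3 + 1/3 + 2/4 + 1/2 = 25/4; mean = 25/4 ÷ 12 = 25/48 = 0.520833… → 0.521.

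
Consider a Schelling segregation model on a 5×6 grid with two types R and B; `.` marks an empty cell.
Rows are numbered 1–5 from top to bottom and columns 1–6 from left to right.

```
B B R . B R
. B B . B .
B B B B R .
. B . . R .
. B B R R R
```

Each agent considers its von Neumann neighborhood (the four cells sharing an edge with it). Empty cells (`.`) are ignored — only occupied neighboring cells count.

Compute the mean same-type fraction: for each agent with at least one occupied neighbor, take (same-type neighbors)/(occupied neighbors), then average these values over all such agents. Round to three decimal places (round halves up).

0.708

(1,1)B 1/1
(1,2)B 2/3
(1,3)R 0/2
(1,5)B 1/2
(1,6)R 0/1
(2,2)B 3/3
(2,3)B 2/3
(2,5)B 1/2
(3,1)B 1/1
(3,2)B 4/4
(3,3)B 3/3
(3,4)B 1/2
(3,5)R 1/3
(4,2)B 2/2
(4,5)R 2/2
(5,2)B 2/2
(5,3)B 1/2
(5,4)R 1/2
(5,5)R 3/3
(5,6)R 1/1
Sum over 20 agents: 1/1 + 2/3 + 0/2 + 1/2 + 0/1 + 3/3 + 2/3 + 1/2 + 1/1 + 4/4 + 3/3 + 1/2 + 1/3 + 2/2 + 2/2 + 2/2 + 1/2 + 1/2 + 3/3 + 1/1 = 85/6; mean = 85/6 ÷ 20 = 17/24 = 0.708333… → 0.708.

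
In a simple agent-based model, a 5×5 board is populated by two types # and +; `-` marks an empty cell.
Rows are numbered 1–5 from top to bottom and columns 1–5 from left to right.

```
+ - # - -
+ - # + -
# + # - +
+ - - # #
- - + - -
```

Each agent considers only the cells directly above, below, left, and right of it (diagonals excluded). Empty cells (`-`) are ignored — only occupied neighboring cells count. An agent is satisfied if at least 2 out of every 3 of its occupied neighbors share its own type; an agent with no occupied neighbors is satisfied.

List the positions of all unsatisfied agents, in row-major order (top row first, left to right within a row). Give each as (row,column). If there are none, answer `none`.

(2,1), (2,4), (3,1), (3,2), (3,3), (3,5), (4,1), (4,5)

(1,1)+ 1/1 satisfied
(1,3)# 1/1 satisfied
(2,1)+ 1/2 not
(2,3)# 2/3 satisfied
(2,4)+ 0/1 not
(3,1)# 0/3 not
(3,2)+ 0/2 not
(3,3)# 1/2 not
(3,5)+ 0/1 not
(4,1)+ 0/1 not
(4,4)# 1/1 satisfied
(4,5)# 1/2 not
(5,3)+ 0/0 satisfied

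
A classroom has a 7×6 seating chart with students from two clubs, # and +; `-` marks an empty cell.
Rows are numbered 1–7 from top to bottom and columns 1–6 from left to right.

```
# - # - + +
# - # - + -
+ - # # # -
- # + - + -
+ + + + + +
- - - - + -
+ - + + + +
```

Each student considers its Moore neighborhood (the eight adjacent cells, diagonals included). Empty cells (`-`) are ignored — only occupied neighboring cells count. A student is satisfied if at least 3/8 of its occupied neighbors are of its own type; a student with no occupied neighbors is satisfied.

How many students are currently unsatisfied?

3

Row 1: (1,1)# 1/1 ok · (1,3)# 1/1 ok · (1,5)+ 2/2 ok · (1,6)+ 2/2 ok
Row 2: (2,1)# 1/2 ok · (2,3)# 3/3 ok · (2,5)+ 2/4 ok
Row 3: (3,1)+ 0/2 unhappy · (3,3)# 3/4 ok · (3,4)# 3/6 ok · (3,5)# 1/3 unhappy
Row 4: (4,2)# 1/6 unhappy · (4,3)+ 3/6 ok · (4,5)+ 3/5 ok
Row 5: (5,1)+ 1/2 ok · (5,2)+ 3/4 ok · (5,3)+ 3/4 ok · (5,4)+ 5/5 ok · (5,5)+ 4/4 ok · (5,6)+ 3/3 ok
Row 6: (6,5)+ 6/6 ok
Row 7: (7,1)+ 0/0 ok · (7,3)+ 1/1 ok · (7,4)+ 3/3 ok · (7,5)+ 3/3 ok · (7,6)+ 2/2 ok
Unsatisfied: (3,1), (3,5), (4,2) — 3 in total.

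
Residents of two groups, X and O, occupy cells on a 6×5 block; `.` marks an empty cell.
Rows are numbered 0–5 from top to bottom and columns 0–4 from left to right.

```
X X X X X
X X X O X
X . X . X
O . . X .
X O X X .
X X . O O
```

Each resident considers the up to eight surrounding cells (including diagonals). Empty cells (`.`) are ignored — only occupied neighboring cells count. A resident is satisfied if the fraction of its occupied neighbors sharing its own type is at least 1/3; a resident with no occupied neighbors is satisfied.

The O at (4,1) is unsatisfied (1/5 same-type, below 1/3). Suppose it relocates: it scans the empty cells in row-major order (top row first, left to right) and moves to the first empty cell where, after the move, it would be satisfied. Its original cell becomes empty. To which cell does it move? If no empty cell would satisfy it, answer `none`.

Vacating (4,1). Empty cells in order:
  (2,1): 1/6 same-type → still unsatisfied.
  (2,3): 1/6 same-type → still unsatisfied.
  (3,1): 1/5 same-type → still unsatisfied.
  (3,2): 0/4 same-type → still unsatisfied.
  (3,4): 0/3 same-type → still unsatisfied.
  (4,4): 2/4 same-type → satisfied — stop here.

(4,4)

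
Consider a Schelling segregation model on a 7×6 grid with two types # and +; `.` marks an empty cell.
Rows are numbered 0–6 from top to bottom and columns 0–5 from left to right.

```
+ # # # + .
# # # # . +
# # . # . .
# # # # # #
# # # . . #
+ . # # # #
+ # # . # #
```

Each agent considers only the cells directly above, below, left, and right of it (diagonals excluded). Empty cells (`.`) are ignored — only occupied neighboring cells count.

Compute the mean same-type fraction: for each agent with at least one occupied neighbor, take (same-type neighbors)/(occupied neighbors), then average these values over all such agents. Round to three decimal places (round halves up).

(0,0)+ 0/2
(0,1)# 2/3
(0,2)# 3/3
(0,3)# 2/3
(0,4)+ 0/1
(1,0)# 2/3
(1,1)# 4/4
(1,2)# 3/3
(1,3)# 3/3
(1,5)+ — no occupied neighbors
(2,0)# 3/3
(2,1)# 3/3
(2,3)# 2/2
(3,0)# 3/3
(3,1)# 4/4
(3,2)# 3/3
(3,3)# 3/3
(3,4)# 2/2
(3,5)# 2/2
(4,0)# 2/3
(4,1)# 3/3
(4,2)# 3/3
(4,5)# 2/2
(5,0)+ 1/2
(5,2)# 3/3
(5,3)# 2/2
(5,4)# 3/3
(5,5)# 3/3
(6,0)+ 1/2
(6,1)# 1/2
(6,2)# 2/2
(6,4)# 2/2
(6,5)# 2/2
Sum over 32 agents: 0/2 + 2/3 + 3/3 + 2/3 + 0/1 + 2/3 + 4/4 + 3/3 + 3/3 + 3/3 + 3/3 + 2/2 + 3/3 + 4/4 + 3/3 + 3/3 + 2/2 + 2/2 + 2/3 + 3/3 + 3/3 + 2/2 + 1/2 + 3/3 + 2/2 + 3/3 + 3/3 + 1/2 + 1/2 + 2/2 + 2/2 + 2/2 = 163/6; mean = 163/6 ÷ 32 = 163/192 = 0.848958… → 0.849.

0.849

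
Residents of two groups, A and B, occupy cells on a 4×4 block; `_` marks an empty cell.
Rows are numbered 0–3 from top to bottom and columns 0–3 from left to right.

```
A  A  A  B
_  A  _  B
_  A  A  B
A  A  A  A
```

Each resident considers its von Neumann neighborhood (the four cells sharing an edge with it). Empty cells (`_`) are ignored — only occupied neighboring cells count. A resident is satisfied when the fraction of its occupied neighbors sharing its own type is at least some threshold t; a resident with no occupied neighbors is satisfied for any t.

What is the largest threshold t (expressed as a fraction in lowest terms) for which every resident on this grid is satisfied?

1/3

Row 0: (0,0)A 1/1 · (0,1)A 3/3 · (0,2)A 1/2 · (0,3)B 1/2
Row 1: (1,1)A 2/2 · (1,3)B 2/2
Row 2: (2,1)A 3/3 · (2,2)A 2/3 · (2,3)B 1/3
Row 3: (3,0)A 1/1 · (3,1)A 3/3 · (3,2)A 3/3 · (3,3)A 1/2
The smallest same-type fraction is 1/3 at (2,3), which reduces to 1/3. Any threshold above that leaves this resident unsatisfied.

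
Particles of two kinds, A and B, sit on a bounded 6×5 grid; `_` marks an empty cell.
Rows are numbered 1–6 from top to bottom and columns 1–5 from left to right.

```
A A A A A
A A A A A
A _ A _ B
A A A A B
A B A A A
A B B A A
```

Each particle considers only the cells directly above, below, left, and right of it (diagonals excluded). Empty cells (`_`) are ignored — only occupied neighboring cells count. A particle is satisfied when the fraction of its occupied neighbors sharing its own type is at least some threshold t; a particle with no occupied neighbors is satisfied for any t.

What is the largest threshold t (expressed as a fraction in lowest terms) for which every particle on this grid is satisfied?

(1,1)A 2/2
(1,2)A 3/3
(1,3)A 3/3
(1,4)A 3/3
(1,5)A 2/2
(2,1)A 3/3
(2,2)A 3/3
(2,3)A 4/4
(2,4)A 3/3
(2,5)A 2/3
(3,1)A 2/2
(3,3)A 2/2
(3,5)B 1/2
(4,1)A 3/3
(4,2)A 2/3
(4,3)A 4/4
(4,4)A 2/3
(4,5)B 1/3
(5,1)A 2/3
(5,2)B 1/4
(5,3)A 2/4
(5,4)A 4/4
(5,5)A 2/3
(6,1)A 1/2
(6,2)B 2/3
(6,3)B 1/3
(6,4)A 2/3
(6,5)A 2/2
The smallest same-type fraction is 1/4 at (5,2), which reduces to 1/4. Any threshold above that leaves this particle unsatisfied.

1/4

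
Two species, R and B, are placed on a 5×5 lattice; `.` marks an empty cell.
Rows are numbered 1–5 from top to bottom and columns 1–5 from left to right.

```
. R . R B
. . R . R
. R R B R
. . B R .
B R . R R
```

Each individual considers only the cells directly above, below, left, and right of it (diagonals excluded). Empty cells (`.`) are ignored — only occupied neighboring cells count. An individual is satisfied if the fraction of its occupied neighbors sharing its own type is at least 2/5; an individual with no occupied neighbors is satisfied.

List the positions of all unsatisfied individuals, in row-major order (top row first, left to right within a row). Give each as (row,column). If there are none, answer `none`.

(1,4), (1,5), (3,4), (4,3), (4,4), (5,1), (5,2)

Row 1: (1,2)R 0/0 ✓ · (1,4)R 0/1 ✗ · (1,5)B 0/2 ✗
Row 2: (2,3)R 1/1 ✓ · (2,5)R 1/2 ✓
Row 3: (3,2)R 1/1 ✓ · (3,3)R 2/4 ✓ · (3,4)B 0/3 ✗ · (3,5)R 1/2 ✓
Row 4: (4,3)B 0/2 ✗ · (4,4)R 1/3 ✗
Row 5: (5,1)B 0/1 ✗ · (5,2)R 0/1 ✗ · (5,4)R 2/2 ✓ · (5,5)R 1/1 ✓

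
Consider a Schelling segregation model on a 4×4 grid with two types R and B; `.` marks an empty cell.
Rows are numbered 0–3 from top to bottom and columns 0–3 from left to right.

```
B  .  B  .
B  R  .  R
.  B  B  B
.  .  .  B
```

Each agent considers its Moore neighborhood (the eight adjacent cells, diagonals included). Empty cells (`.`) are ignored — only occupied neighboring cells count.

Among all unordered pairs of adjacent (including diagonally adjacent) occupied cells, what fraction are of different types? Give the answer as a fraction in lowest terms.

Scan each occupied cell's neighbors to the right and below (and the two forward diagonals) so each pair is counted once.
From row 0: 3 unlike of 4 pairs (running 3/4).
From row 1: 5 unlike of 6 pairs (running 8/10).
From row 2: 0 unlike of 4 pairs (running 8/14).
Total adjacent occupied pairs: 14; unlike-type pairs: 8.
8/14 reduces to 4/7.

4/7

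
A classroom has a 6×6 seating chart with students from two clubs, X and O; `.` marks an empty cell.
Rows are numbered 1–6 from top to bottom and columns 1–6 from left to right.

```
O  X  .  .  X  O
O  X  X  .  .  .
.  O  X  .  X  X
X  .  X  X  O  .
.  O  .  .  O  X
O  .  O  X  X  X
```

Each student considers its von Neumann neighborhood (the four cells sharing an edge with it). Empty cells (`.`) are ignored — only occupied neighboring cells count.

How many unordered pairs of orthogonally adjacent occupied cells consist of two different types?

Scan each occupied cell's neighbors to the right and below so each pair is counted once.
From row 1: 2 unlike of 4 pairs (running 2/4).
From row 2: 2 unlike of 4 pairs (running 4/8).
From row 3: 2 unlike of 4 pairs (running 6/12).
From row 4: 1 unlike of 3 pairs (running 7/15).
From row 5: 2 unlike of 3 pairs (running 9/18).
From row 6: 1 unlike of 3 pairs (running 10/21).
Total adjacent occupied pairs: 21; unlike-type pairs: 10.

10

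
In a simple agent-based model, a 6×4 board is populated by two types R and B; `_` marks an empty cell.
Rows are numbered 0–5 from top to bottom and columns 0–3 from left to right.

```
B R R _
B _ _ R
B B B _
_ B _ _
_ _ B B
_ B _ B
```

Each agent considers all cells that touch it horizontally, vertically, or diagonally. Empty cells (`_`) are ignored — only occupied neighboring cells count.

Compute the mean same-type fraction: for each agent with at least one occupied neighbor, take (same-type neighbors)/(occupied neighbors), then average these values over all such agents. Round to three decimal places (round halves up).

Row 0: (0,0)B 1/2 · (0,1)R 1/3 · (0,2)R 2/2
Row 1: (1,0)B 3/4 · (1,3)R 1/2
Row 2: (2,0)B 3/3 · (2,1)B 4/4 · (2,2)B 2/3
Row 3: (3,1)B 4/4
Row 4: (4,2)B 4/4 · (4,3)B 2/2
Row 5: (5,1)B 1/1 · (5,3)B 2/2
Sum over 13 agents: 1/2 + 1/3 + 2/2 + 3/4 + 1/2 + 3/3 + 4/4 + 2/3 + 4/4 + 4/4 + 2/2 + 1/1 + 2/2 = 43/4; mean = 43/4 ÷ 13 = 43/52 = 0.826923… → 0.827.

0.827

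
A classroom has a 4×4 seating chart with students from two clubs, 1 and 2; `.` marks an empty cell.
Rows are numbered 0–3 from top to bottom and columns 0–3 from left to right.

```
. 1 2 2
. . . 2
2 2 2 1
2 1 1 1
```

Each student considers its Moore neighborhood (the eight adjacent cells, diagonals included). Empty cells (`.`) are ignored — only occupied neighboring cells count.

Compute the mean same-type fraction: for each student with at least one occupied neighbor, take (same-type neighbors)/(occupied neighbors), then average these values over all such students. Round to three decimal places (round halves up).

0.554

Row 0: (0,1)1 0/1 · (0,2)2 2/3 · (0,3)2 2/2
Row 1: (1,3)2 3/4
Row 2: (2,0)2 2/3 · (2,1)2 3/5 · (2,2)2 2/6 · (2,3)1 2/4
Row 3: (3,0)2 2/3 · (3,1)1 1/5 · (3,2)1 3/5 · (3,3)1 2/3
Sum over 12 students: 0/1 + 2/3 + 2/2 + 3/4 + 2/3 + 3/5 + 2/6 + 2/4 + 2/3 + 1/5 + 3/5 + 2/3 = 133/20; mean = 133/20 ÷ 12 = 133/240 = 0.554166… → 0.554.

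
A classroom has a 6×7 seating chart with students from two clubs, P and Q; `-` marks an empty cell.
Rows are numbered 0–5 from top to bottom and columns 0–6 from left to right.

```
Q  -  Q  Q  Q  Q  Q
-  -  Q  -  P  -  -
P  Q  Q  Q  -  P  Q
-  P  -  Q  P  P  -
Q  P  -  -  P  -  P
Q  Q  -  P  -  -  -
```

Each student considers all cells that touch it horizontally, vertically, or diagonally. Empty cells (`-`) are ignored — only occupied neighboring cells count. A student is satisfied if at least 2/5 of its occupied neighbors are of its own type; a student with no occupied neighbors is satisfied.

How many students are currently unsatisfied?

Row 0: (0,0)Q 0/0 ok · (0,2)Q 2/2 ok · (0,3)Q 3/4 ok · (0,4)Q 2/3 ok · (0,5)Q 2/3 ok · (0,6)Q 1/1 ok
Row 1: (1,2)Q 5/5 ok · (1,4)P 1/5 unhappy
Row 2: (2,0)P 1/2 ok · (2,1)Q 2/4 ok · (2,2)Q 4/5 ok · (2,3)Q 3/5 ok · (2,5)P 3/4 ok · (2,6)Q 0/2 unhappy
Row 3: (3,1)P 2/5 ok · (3,3)Q 2/4 ok · (3,4)P 3/5 ok · (3,5)P 4/5 ok
Row 4: (4,0)Q 2/4 ok · (4,1)P 1/4 unhappy · (4,4)P 3/4 ok · (4,6)P 1/1 ok
Row 5: (5,0)Q 2/3 ok · (5,1)Q 2/3 ok · (5,3)P 1/1 ok
Unsatisfied: (1,4), (2,6), (4,1) — 3 in total.

3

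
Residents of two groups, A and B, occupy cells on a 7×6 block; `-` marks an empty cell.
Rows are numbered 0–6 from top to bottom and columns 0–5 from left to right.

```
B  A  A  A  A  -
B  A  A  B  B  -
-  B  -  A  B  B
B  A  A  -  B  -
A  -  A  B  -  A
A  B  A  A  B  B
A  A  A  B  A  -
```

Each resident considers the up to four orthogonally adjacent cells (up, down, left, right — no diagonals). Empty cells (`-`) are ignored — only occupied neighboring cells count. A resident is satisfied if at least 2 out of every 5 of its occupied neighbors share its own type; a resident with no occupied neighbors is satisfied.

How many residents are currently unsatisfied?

Row 0: (0,0)B 1/2 ok · (0,1)A 2/3 ok · (0,2)A 3/3 ok · (0,3)A 2/3 ok · (0,4)A 1/2 ok
Row 1: (1,0)B 1/2 ok · (1,1)A 2/4 ok · (1,2)A 2/3 ok · (1,3)B 1/4 unhappy · (1,4)B 2/3 ok
Row 2: (2,1)B 0/2 unhappy · (2,3)A 0/2 unhappy · (2,4)B 3/4 ok · (2,5)B 1/1 ok
Row 3: (3,0)B 0/2 unhappy · (3,1)A 1/3 unhappy · (3,2)A 2/2 ok · (3,4)B 1/1 ok
Row 4: (4,0)A 1/2 ok · (4,2)A 2/3 ok · (4,3)B 0/2 unhappy · (4,5)A 0/1 unhappy
Row 5: (5,0)A 2/3 ok · (5,1)B 0/3 unhappy · (5,2)A 3/4 ok · (5,3)A 1/4 unhappy · (5,4)B 1/3 unhappy · (5,5)B 1/2 ok
Row 6: (6,0)A 2/2 ok · (6,1)A 2/3 ok · (6,2)A 2/3 ok · (6,3)B 0/3 unhappy · (6,4)A 0/2 unhappy
Unsatisfied: (1,3), (2,1), (2,3), (3,0), (3,1), (4,3), (4,5), (5,1), (5,3), (5,4), (6,3), (6,4) — 12 in total.

12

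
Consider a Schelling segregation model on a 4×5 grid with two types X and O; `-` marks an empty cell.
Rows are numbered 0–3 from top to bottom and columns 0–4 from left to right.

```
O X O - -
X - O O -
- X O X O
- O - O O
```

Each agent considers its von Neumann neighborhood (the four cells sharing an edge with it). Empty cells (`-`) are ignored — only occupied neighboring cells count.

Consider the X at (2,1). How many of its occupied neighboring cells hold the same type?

0

Occupied neighbors of (2,1): (3,1)=O, (2,2)=O.
Same type (X): 0 of 2.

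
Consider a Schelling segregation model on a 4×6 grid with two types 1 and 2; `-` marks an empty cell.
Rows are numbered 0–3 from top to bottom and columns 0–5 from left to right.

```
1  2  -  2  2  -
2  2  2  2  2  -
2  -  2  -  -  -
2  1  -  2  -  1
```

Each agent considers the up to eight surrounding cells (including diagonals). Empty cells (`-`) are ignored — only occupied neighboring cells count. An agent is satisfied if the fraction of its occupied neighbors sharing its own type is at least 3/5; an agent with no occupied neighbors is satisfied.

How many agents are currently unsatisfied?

3

Row 0: (0,0)1 0/3 unhappy · (0,1)2 3/4 ok · (0,3)2 4/4 ok · (0,4)2 3/3 ok
Row 1: (1,0)2 3/4 ok · (1,1)2 5/6 ok · (1,2)2 5/5 ok · (1,3)2 5/5 ok · (1,4)2 3/3 ok
Row 2: (2,0)2 3/4 ok · (2,2)2 4/5 ok
Row 3: (3,0)2 1/2 unhappy · (3,1)1 0/3 unhappy · (3,3)2 1/1 ok · (3,5)1 0/0 ok
Unsatisfied: (0,0), (3,0), (3,1) — 3 in total.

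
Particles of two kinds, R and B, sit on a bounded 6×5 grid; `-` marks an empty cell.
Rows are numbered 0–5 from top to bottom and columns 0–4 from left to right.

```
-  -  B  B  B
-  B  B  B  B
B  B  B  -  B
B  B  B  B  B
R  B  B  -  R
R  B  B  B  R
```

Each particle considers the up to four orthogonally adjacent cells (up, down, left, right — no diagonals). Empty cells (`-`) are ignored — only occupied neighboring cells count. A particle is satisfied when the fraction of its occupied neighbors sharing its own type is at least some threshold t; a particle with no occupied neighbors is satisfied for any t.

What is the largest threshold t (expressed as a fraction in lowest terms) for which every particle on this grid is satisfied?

1/3

(0,2)B 2/2
(0,3)B 3/3
(0,4)B 2/2
(1,1)B 2/2
(1,2)B 4/4
(1,3)B 3/3
(1,4)B 3/3
(2,0)B 2/2
(2,1)B 4/4
(2,2)B 3/3
(2,4)B 2/2
(3,0)B 2/3
(3,1)B 4/4
(3,2)B 4/4
(3,3)B 2/2
(3,4)B 2/3
(4,0)R 1/3
(4,1)B 3/4
(4,2)B 3/3
(4,4)R 1/2
(5,0)R 1/2
(5,1)B 2/3
(5,2)B 3/3
(5,3)B 1/2
(5,4)R 1/2
The smallest same-type fraction is 1/3 at (4,0), which reduces to 1/3. Any threshold above that leaves this particle unsatisfied.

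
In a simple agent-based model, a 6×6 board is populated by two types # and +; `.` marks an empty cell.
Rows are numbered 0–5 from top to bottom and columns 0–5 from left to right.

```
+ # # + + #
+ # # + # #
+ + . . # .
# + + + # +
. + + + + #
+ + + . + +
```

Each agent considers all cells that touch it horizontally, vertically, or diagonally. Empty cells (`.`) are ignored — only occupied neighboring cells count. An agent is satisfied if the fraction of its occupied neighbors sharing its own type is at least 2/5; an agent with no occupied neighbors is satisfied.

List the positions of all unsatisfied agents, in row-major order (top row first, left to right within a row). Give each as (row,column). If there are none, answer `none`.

Row 0: (0,0)+ 1/3 unhappy · (0,1)# 3/5 ok · (0,2)# 3/5 ok · (0,3)+ 2/5 ok · (0,4)+ 2/5 ok · (0,5)# 2/3 ok
Row 1: (1,0)+ 3/5 ok · (1,1)# 3/7 ok · (1,2)# 3/6 ok · (1,3)+ 2/6 unhappy · (1,4)# 3/6 ok · (1,5)# 3/4 ok
Row 2: (2,0)+ 3/5 ok · (2,1)+ 4/7 ok · (2,4)# 3/6 ok
Row 3: (3,0)# 0/4 unhappy · (3,1)+ 5/6 ok · (3,2)+ 6/6 ok · (3,3)+ 4/6 ok · (3,4)# 2/6 unhappy · (3,5)+ 1/4 unhappy
Row 4: (4,1)+ 6/7 ok · (4,2)+ 7/7 ok · (4,3)+ 6/7 ok · (4,4)+ 5/7 ok · (4,5)# 1/5 unhappy
Row 5: (5,0)+ 2/2 ok · (5,1)+ 4/4 ok · (5,2)+ 4/4 ok · (5,4)+ 3/4 ok · (5,5)+ 2/3 ok

(0,0), (1,3), (3,0), (3,4), (3,5), (4,5)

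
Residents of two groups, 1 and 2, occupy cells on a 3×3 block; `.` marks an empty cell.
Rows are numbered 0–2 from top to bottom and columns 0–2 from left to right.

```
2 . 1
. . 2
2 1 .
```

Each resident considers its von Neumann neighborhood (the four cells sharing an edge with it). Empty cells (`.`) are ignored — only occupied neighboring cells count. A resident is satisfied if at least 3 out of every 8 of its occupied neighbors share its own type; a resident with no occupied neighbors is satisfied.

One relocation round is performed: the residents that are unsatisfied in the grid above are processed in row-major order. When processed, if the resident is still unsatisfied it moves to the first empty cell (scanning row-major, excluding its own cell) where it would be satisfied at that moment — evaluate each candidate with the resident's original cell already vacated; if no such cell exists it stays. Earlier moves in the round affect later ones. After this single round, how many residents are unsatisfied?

Initially unsatisfied (in order): (0,2), (1,2), (2,0), (2,1).
  (0,2) → (1,1).
  (1,2) → (0,1).
  (2,0) → (0,2).
  (2,1): now satisfied by earlier moves; stays.
Resulting grid:
2 2 2
. 1 .
. 1 .
All satisfied now.

0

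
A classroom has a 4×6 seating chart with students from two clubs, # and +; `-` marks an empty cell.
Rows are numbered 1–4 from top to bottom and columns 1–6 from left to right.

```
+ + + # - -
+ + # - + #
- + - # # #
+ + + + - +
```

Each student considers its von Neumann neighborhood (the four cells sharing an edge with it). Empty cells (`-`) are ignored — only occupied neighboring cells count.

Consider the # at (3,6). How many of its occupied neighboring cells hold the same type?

2

Occupied neighbors of (3,6): (2,6)=#, (4,6)=+, (3,5)=#.
Same type (#): 2 of 3.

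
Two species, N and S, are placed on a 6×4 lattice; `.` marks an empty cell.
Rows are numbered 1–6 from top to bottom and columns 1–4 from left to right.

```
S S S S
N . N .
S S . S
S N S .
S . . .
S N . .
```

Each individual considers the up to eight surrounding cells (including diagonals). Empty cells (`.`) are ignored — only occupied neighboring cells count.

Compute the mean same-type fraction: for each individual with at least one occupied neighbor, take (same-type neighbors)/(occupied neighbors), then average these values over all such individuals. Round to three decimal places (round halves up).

0.406

Row 1: (1,1)S 1/2 · (1,2)S 2/4 · (1,3)S 2/3 · (1,4)S 1/2
Row 2: (2,1)N 0/4 · (2,3)N 0/5
Row 3: (3,1)S 2/4 · (3,2)S 3/6 · (3,4)S 1/2
Row 4: (4,1)S 3/4 · (4,2)N 0/5 · (4,3)S 2/3
Row 5: (5,1)S 2/4
Row 6: (6,1)S 1/2 · (6,2)N 0/2
Sum over 15 individuals: 1/2 + 2/4 + 2/3 + 1/2 + 0/4 + 0/5 + 2/4 + 3/6 + 1/2 + 3/4 + 0/5 + 2/3 + 2/4 + 1/2 + 0/2 = 73/12; mean = 73/12 ÷ 15 = 73/180 = 0.405555… → 0.406.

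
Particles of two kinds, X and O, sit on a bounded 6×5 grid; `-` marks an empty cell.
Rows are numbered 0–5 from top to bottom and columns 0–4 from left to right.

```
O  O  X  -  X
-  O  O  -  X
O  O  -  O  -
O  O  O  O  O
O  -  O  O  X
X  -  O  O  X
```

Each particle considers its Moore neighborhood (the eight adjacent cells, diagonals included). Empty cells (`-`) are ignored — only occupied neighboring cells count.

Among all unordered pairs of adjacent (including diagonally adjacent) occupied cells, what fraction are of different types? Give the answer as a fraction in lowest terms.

Scan each occupied cell's neighbors to the right and below (and the two forward diagonals) so each pair is counted once.
From row 0: 3 unlike of 8 pairs (running 3/8).
From row 1: 1 unlike of 6 pairs (running 4/14).
From row 2: 0 unlike of 9 pairs (running 4/23).
From row 3: 2 unlike of 14 pairs (running 6/37).
From row 4: 4 unlike of 10 pairs (running 10/47).
From row 5: 1 unlike of 2 pairs (running 11/49).
Total adjacent occupied pairs: 49; unlike-type pairs: 11.
11/49 is already in lowest terms.

11/49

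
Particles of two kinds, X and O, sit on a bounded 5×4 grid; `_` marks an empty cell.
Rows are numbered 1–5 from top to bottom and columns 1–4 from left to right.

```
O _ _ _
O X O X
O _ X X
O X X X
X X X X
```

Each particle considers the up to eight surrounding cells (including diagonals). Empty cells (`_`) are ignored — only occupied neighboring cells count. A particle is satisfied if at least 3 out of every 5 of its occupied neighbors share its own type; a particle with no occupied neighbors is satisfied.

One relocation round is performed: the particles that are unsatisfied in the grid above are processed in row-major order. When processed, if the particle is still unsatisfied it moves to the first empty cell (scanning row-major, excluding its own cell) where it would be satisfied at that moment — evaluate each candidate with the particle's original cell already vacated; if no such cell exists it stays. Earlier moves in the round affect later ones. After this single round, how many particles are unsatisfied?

3

Initially unsatisfied (in order): (1,1), (2,2), (2,3), (3,1), (4,1).
  (1,1) → (1,2).
  (2,2): no empty cell satisfies it; stays.
  (2,3) → (1,1).
  (3,1): no empty cell satisfies it; stays.
  (4,1): no empty cell satisfies it; stays.
Resulting grid:
O O _ _
O X _ X
O _ X X
O X X X
X X X X
Unsatisfied now: (2,2), (3,1), (4,1).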